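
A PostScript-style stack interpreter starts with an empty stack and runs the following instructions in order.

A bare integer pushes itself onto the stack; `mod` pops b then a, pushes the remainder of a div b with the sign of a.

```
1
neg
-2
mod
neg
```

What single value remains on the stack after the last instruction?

1   -> 1
neg -> -1
-2  -> -1 -2
mod -> -1
neg -> 1

1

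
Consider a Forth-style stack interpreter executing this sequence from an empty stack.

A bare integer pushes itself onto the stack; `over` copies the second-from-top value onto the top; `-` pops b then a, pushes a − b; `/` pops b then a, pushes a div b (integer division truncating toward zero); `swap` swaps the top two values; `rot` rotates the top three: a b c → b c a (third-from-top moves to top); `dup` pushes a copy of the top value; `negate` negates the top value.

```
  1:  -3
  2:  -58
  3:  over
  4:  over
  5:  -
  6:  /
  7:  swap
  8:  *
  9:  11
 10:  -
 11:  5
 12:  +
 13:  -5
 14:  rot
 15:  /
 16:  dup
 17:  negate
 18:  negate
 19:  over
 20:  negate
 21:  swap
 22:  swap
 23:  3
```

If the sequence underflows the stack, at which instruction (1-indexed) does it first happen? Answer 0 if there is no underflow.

-3   -> -3
-58  -> -3 -58
over -> -3 -58 -3
over -> -3 -58 -3 -58
-    -> -3 -58 55
/    -> -3 -1
swap -> -1 -3
*    -> 3
11   -> 3 11
-    -> -8
5    -> -8 5
+    -> -3
-5   -> -3 -5
rot  — needs 3 operands, stack has 2 → underflow

14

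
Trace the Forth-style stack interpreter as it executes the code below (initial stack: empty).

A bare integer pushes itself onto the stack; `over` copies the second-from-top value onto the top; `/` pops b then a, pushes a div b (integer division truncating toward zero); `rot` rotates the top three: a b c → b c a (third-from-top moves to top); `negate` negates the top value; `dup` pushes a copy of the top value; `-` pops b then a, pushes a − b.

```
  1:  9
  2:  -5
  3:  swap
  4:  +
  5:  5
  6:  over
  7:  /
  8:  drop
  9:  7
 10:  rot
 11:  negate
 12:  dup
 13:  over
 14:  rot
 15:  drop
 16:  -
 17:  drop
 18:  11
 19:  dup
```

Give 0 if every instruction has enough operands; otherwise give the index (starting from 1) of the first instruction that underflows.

9     9
-5    9 -5
swap  -5 9
+     4
5     4 5
over  4 5 4
/     4 1
drop  4
7     4 7
rot  — needs 3 operands, stack has 2 → underflow

10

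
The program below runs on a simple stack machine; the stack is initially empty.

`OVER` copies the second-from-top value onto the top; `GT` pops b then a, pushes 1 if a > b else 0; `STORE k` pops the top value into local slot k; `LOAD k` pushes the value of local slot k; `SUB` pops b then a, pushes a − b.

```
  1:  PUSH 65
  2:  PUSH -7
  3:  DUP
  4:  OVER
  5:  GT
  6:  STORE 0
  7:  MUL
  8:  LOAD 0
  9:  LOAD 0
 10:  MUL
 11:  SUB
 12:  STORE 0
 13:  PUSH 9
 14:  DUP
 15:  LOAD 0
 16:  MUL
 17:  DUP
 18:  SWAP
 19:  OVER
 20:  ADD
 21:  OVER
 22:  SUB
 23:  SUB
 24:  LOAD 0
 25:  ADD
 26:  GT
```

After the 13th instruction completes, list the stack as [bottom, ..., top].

PUSH 65 : 65
PUSH -7 : 65 -7
DUP     : 65 -7 -7
OVER    : 65 -7 -7 -7
GT      : 65 -7 0
STORE 0 : 65 -7
MUL     : -455
LOAD 0  : -455 0
LOAD 0  : -455 0 0
MUL     : -455 0
SUB     : -455
STORE 0 : (empty)
PUSH 9  : 9

[9]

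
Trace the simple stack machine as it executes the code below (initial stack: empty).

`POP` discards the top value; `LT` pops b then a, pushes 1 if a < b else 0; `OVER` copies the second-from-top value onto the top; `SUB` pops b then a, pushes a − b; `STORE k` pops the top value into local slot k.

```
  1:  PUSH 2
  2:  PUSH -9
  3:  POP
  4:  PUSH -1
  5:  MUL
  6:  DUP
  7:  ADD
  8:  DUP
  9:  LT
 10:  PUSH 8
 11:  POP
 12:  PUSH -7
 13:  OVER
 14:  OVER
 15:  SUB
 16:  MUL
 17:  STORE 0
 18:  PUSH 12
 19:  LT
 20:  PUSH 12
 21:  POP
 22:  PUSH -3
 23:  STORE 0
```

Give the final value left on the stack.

1

PUSH 2  -> [2]
PUSH -9 -> [2, -9]
POP     -> [2]
PUSH -1 -> [2, -1]
MUL     -> [-2]
DUP     -> [-2, -2]
ADD     -> [-4]
DUP     -> [-4, -4]
LT      -> [0]
PUSH 8  -> [0, 8]
POP     -> [0]
PUSH -7 -> [0, -7]
OVER    -> [0, -7, 0]
OVER    -> [0, -7, 0, -7]
SUB     -> [0, -7, 7]
MUL     -> [0, -49]
STORE 0 -> [0]
PUSH 12 -> [0, 12]
LT      -> [1]
PUSH 12 -> [1, 12]
POP     -> [1]
PUSH -3 -> [1, -3]
STORE 0 -> [1]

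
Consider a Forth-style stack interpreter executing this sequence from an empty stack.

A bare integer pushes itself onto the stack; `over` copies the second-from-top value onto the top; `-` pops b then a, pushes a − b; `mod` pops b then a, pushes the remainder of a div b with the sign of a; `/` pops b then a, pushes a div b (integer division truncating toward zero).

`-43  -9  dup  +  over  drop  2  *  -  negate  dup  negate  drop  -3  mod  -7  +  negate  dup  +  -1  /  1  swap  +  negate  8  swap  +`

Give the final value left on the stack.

19

-43    : [-43]
-9     : [-43, -9]
dup    : [-43, -9, -9]
+      : [-43, -18]
over   : [-43, -18, -43]
drop   : [-43, -18]
2      : [-43, -18, 2]
*      : [-43, -36]
-      : [-7]
negate : [7]
dup    : [7, 7]
negate : [7, -7]
drop   : [7]
-3     : [7, -3]
mod    : [1]
-7     : [1, -7]
+      : [-6]
negate : [6]
dup    : [6, 6]
+      : [12]
-1     : [12, -1]
/      : [-12]
1      : [-12, 1]
swap   : [1, -12]
+      : [-11]
negate : [11]
8      : [11, 8]
swap   : [8, 11]
+      : [19]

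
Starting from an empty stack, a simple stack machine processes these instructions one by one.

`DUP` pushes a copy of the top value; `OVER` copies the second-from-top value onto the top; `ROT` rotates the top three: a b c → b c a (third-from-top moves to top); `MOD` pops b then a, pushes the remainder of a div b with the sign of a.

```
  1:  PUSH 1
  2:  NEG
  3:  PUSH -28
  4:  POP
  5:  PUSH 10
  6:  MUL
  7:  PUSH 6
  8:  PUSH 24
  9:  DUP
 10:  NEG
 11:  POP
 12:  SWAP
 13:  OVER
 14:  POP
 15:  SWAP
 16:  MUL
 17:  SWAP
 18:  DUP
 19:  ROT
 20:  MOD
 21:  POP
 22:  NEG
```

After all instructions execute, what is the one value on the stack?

10

PUSH 1   -> [1]
NEG      -> [-1]
PUSH -28 -> [-1, -28]
POP      -> [-1]
PUSH 10  -> [-1, 10]
MUL      -> [-10]
PUSH 6   -> [-10, 6]
PUSH 24  -> [-10, 6, 24]
DUP      -> [-10, 6, 24, 24]
NEG      -> [-10, 6, 24, -24]
POP      -> [-10, 6, 24]
SWAP     -> [-10, 24, 6]
OVER     -> [-10, 24, 6, 24]
POP      -> [-10, 24, 6]
SWAP     -> [-10, 6, 24]
MUL      -> [-10, 144]
SWAP     -> [144, -10]
DUP      -> [144, -10, -10]
ROT      -> [-10, -10, 144]
MOD      -> [-10, -10]
POP      -> [-10]
NEG      -> [10]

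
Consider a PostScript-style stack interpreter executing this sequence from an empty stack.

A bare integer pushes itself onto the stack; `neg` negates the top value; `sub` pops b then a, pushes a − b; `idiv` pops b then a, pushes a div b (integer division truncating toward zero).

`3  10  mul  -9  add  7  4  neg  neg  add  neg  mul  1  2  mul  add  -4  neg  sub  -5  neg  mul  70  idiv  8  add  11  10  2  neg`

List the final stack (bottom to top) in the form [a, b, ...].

[-8, 11, 10, -2]

3     [3]
10    [3, 10]
mul   [30]
-9    [30, -9]
add   [21]
7     [21, 7]
4     [21, 7, 4]
neg   [21, 7, -4]
neg   [21, 7, 4]
add   [21, 11]
neg   [21, -11]
mul   [-231]
1     [-231, 1]
2     [-231, 1, 2]
mul   [-231, 2]
add   [-229]
-4    [-229, -4]
neg   [-229, 4]
sub   [-233]
-5    [-233, -5]
neg   [-233, 5]
mul   [-1165]
70    [-1165, 70]
idiv  [-16]
8     [-16, 8]
add   [-8]
11    [-8, 11]
10    [-8, 11, 10]
2     [-8, 11, 10, 2]
neg   [-8, 11, 10, -2]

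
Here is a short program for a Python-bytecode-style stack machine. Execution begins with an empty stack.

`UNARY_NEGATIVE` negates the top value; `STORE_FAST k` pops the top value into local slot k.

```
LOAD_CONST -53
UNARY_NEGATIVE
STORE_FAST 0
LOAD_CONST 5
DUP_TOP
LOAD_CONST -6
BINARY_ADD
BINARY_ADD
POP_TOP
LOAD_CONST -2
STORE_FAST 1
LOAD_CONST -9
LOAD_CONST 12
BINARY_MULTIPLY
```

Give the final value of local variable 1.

-2

LOAD_CONST -53   -53
UNARY_NEGATIVE   53
STORE_FAST 0     (empty)
LOAD_CONST 5     5
DUP_TOP          5 5
LOAD_CONST -6    5 5 -6
BINARY_ADD       5 -1
BINARY_ADD       4
POP_TOP          (empty)
LOAD_CONST -2    -2
STORE_FAST 1     (empty)
LOAD_CONST -9    -9
LOAD_CONST 12    -9 12
BINARY_MULTIPLY  -108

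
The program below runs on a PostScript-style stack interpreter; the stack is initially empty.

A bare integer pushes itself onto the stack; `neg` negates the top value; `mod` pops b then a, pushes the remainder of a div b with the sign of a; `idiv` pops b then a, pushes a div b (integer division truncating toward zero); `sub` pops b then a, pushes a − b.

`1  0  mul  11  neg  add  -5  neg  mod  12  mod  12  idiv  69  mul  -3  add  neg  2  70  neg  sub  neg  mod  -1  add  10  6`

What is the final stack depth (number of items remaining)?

3

1    : 1
0    : 1 0
mul  : 0
11   : 0 11
neg  : 0 -11
add  : -11
-5   : -11 -5
neg  : -11 5
mod  : -1
12   : -1 12
mod  : -1
12   : -1 12
idiv : 0
69   : 0 69
mul  : 0
-3   : 0 -3
add  : -3
neg  : 3
2    : 3 2
70   : 3 2 70
neg  : 3 2 -70
sub  : 3 72
neg  : 3 -72
mod  : 3
-1   : 3 -1
add  : 2
10   : 2 10
6    : 2 10 6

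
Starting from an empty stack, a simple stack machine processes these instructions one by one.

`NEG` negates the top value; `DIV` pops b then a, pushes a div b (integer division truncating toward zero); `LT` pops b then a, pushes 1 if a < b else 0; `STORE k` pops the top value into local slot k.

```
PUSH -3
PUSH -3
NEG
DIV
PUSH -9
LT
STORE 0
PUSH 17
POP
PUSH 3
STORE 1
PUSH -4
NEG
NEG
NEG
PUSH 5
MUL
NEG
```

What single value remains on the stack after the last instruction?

PUSH -3 : -3
PUSH -3 : -3 -3
NEG     : -3 3
DIV     : -1
PUSH -9 : -1 -9
LT      : 0
STORE 0 : (empty)
PUSH 17 : 17
POP     : (empty)
PUSH 3  : 3
STORE 1 : (empty)
PUSH -4 : -4
NEG     : 4
NEG     : -4
NEG     : 4
PUSH 5  : 4 5
MUL     : 20
NEG     : -20

-20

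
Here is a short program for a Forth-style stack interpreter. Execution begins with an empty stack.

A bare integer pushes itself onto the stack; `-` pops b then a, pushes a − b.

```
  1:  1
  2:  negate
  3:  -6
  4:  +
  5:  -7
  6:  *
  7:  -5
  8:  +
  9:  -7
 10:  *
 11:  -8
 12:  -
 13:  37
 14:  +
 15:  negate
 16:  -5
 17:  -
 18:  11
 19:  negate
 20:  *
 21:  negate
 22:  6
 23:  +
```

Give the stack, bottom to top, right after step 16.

1       [1]
negate  [-1]
-6      [-1, -6]
+       [-7]
-7      [-7, -7]
*       [49]
-5      [49, -5]
+       [44]
-7      [44, -7]
*       [-308]
-8      [-308, -8]
-       [-300]
37      [-300, 37]
+       [-263]
negate  [263]
-5      [263, -5]

[263, -5]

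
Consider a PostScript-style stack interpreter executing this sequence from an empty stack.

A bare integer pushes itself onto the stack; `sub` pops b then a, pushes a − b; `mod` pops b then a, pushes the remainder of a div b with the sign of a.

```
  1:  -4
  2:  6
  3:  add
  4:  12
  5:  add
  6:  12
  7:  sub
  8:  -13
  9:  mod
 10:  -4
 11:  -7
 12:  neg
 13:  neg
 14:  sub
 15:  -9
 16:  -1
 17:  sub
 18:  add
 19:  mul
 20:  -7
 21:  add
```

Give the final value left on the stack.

-4  → [-4]
6   → [-4, 6]
add → [2]
12  → [2, 12]
add → [14]
12  → [14, 12]
sub → [2]
-13 → [2, -13]
mod → [2]
-4  → [2, -4]
-7  → [2, -4, -7]
neg → [2, -4, 7]
neg → [2, -4, -7]
sub → [2, 3]
-9  → [2, 3, -9]
-1  → [2, 3, -9, -1]
sub → [2, 3, -8]
add → [2, -5]
mul → [-10]
-7  → [-10, -7]
add → [-17]

-17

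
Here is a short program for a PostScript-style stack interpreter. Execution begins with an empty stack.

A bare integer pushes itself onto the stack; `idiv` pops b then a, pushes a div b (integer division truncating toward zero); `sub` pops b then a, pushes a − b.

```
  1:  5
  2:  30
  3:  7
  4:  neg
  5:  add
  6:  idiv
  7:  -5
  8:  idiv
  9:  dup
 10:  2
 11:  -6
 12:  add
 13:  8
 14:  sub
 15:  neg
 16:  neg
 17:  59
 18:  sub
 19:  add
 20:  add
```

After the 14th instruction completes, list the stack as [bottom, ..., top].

[0, 0, -12]

5    : [5]
30   : [5, 30]
7    : [5, 30, 7]
neg  : [5, 30, -7]
add  : [5, 23]
idiv : [0]
-5   : [0, -5]
idiv : [0]
dup  : [0, 0]
2    : [0, 0, 2]
-6   : [0, 0, 2, -6]
add  : [0, 0, -4]
8    : [0, 0, -4, 8]
sub  : [0, 0, -12]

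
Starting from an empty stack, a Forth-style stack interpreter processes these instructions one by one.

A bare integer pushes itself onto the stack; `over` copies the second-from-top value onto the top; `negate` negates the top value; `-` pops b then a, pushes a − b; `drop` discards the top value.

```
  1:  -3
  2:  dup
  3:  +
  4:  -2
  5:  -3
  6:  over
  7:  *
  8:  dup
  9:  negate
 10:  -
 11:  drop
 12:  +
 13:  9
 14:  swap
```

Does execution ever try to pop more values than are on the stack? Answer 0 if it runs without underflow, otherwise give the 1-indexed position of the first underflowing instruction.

0

-3     -> -3
dup    -> -3 -3
+      -> -6
-2     -> -6 -2
-3     -> -6 -2 -3
over   -> -6 -2 -3 -2
*      -> -6 -2 6
dup    -> -6 -2 6 6
negate -> -6 -2 6 -6
-      -> -6 -2 12
drop   -> -6 -2
+      -> -8
9      -> -8 9
swap   -> 9 -8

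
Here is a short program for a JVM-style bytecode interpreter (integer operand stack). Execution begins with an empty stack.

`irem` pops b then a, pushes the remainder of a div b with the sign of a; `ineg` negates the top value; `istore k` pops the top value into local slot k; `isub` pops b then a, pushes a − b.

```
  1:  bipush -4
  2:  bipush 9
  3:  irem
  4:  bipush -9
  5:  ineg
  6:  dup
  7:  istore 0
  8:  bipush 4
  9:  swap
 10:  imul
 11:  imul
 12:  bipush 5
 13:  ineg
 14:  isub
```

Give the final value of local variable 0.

bipush -4 -> [-4]
bipush 9  -> [-4, 9]
irem      -> [-4]
bipush -9 -> [-4, -9]
ineg      -> [-4, 9]
dup       -> [-4, 9, 9]
istore 0  -> [-4, 9]
bipush 4  -> [-4, 9, 4]
swap      -> [-4, 4, 9]
imul      -> [-4, 36]
imul      -> [-144]
bipush 5  -> [-144, 5]
ineg      -> [-144, -5]
isub      -> [-139]

9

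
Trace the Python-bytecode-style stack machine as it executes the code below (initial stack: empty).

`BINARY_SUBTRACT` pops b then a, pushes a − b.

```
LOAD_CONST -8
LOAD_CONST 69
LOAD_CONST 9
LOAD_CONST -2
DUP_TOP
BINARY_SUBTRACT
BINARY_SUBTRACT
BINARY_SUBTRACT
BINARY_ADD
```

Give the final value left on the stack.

52

LOAD_CONST -8    [-8]
LOAD_CONST 69    [-8, 69]
LOAD_CONST 9     [-8, 69, 9]
LOAD_CONST -2    [-8, 69, 9, -2]
DUP_TOP          [-8, 69, 9, -2, -2]
BINARY_SUBTRACT  [-8, 69, 9, 0]
BINARY_SUBTRACT  [-8, 69, 9]
BINARY_SUBTRACT  [-8, 60]
BINARY_ADD       [52]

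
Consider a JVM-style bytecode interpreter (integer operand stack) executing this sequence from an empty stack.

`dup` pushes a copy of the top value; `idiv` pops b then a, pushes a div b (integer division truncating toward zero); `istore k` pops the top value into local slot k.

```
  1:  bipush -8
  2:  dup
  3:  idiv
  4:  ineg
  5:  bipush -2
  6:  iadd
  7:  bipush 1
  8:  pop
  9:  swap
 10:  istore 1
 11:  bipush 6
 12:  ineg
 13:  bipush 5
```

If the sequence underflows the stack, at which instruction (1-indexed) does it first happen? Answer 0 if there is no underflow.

9

bipush -8 → [-8]
dup       → [-8, -8]
idiv      → [1]
ineg      → [-1]
bipush -2 → [-1, -2]
iadd      → [-3]
bipush 1  → [-3, 1]
pop       → [-3]
swap  — needs 2 operands, stack has 1 → underflow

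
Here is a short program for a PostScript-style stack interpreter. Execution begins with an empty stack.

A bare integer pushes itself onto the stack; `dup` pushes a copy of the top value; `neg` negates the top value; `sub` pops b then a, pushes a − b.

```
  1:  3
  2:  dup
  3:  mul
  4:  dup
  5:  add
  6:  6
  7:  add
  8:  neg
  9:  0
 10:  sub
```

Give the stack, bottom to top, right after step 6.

3   : 3
dup : 3 3
mul : 9
dup : 9 9
add : 18
6   : 18 6

[18, 6]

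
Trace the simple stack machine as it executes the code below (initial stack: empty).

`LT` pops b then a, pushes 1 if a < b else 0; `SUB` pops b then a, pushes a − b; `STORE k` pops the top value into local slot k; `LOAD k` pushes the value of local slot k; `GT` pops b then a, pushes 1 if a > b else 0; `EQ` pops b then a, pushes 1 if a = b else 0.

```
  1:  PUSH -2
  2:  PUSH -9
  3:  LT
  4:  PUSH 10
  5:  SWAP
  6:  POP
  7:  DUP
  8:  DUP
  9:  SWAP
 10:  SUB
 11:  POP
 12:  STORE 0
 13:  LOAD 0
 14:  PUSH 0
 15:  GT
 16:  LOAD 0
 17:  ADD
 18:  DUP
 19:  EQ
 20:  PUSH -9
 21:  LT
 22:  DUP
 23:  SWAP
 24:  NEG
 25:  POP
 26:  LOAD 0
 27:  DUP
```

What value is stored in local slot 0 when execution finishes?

PUSH -2 → -2
PUSH -9 → -2 -9
LT      → 0
PUSH 10 → 0 10
SWAP    → 10 0
POP     → 10
DUP     → 10 10
DUP     → 10 10 10
SWAP    → 10 10 10
SUB     → 10 0
POP     → 10
STORE 0 → (empty)
LOAD 0  → 10
PUSH 0  → 10 0
GT      → 1
LOAD 0  → 1 10
ADD     → 11
DUP     → 11 11
EQ      → 1
PUSH -9 → 1 -9
LT      → 0
DUP     → 0 0
SWAP    → 0 0
NEG     → 0 0
POP     → 0
LOAD 0  → 0 10
DUP     → 0 10 10

10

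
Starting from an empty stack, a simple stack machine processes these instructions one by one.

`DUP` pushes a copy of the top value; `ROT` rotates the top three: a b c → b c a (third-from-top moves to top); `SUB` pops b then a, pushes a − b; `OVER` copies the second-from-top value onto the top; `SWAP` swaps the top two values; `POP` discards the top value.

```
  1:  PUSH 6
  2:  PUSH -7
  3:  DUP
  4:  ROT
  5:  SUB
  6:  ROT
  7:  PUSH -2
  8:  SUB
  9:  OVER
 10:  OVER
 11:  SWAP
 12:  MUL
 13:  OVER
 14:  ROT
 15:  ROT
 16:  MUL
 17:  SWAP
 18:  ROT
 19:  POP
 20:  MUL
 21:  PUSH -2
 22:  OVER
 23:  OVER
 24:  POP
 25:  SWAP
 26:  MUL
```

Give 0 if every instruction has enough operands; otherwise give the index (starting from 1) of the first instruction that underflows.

PUSH 6  → [6]
PUSH -7 → [6, -7]
DUP     → [6, -7, -7]
ROT     → [-7, -7, 6]
SUB     → [-7, -13]
ROT  — needs 3 operands, stack has 2 → underflow

6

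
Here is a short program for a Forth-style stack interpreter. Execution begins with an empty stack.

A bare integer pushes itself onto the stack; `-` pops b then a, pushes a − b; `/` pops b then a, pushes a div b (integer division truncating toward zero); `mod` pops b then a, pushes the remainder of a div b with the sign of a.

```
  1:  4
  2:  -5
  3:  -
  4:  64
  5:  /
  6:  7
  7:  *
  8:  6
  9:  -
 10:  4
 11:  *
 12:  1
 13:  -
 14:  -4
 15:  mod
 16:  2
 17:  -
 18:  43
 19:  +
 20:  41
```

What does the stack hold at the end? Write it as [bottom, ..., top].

4   → [4]
-5  → [4, -5]
-   → [9]
64  → [9, 64]
/   → [0]
7   → [0, 7]
*   → [0]
6   → [0, 6]
-   → [-6]
4   → [-6, 4]
*   → [-24]
1   → [-24, 1]
-   → [-25]
-4  → [-25, -4]
mod → [-1]
2   → [-1, 2]
-   → [-3]
43  → [-3, 43]
+   → [40]
41  → [40, 41]

[40, 41]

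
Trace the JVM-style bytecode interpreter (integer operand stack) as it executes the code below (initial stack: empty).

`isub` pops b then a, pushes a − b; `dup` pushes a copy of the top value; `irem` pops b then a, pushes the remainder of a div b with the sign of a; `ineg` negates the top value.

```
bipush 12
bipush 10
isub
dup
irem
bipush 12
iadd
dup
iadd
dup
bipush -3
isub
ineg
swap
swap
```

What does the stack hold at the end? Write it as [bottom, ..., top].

bipush 12 → 12
bipush 10 → 12 10
isub      → 2
dup       → 2 2
irem      → 0
bipush 12 → 0 12
iadd      → 12
dup       → 12 12
iadd      → 24
dup       → 24 24
bipush -3 → 24 24 -3
isub      → 24 27
ineg      → 24 -27
swap      → -27 24
swap      → 24 -27

[24, -27]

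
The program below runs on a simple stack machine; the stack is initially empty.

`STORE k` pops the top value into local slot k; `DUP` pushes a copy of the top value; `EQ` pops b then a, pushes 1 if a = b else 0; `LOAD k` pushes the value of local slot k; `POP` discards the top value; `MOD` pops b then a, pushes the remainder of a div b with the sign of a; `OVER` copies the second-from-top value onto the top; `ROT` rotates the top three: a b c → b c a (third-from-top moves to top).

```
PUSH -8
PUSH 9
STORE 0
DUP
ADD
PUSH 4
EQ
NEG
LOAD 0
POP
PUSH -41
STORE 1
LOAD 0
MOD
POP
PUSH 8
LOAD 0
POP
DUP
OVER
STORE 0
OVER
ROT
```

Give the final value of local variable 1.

PUSH -8  → -8
PUSH 9   → -8 9
STORE 0  → -8
DUP      → -8 -8
ADD      → -16
PUSH 4   → -16 4
EQ       → 0
NEG      → 0
LOAD 0   → 0 9
POP      → 0
PUSH -41 → 0 -41
STORE 1  → 0
LOAD 0   → 0 9
MOD      → 0
POP      → (empty)
PUSH 8   → 8
LOAD 0   → 8 9
POP      → 8
DUP      → 8 8
OVER     → 8 8 8
STORE 0  → 8 8
OVER     → 8 8 8
ROT      → 8 8 8

-41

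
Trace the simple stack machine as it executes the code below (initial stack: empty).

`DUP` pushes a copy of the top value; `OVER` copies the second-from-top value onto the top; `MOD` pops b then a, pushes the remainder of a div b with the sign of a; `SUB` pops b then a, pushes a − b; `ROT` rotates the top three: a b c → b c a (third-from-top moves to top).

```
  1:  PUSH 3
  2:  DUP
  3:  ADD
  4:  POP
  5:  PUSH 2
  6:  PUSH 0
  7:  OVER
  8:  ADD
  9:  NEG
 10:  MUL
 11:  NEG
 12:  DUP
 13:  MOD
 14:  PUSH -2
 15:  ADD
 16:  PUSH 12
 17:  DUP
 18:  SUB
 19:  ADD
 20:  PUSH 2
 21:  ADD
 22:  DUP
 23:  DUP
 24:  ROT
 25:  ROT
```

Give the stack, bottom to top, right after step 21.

[0]

PUSH 3  : 3
DUP     : 3 3
ADD     : 6
POP     : (empty)
PUSH 2  : 2
PUSH 0  : 2 0
OVER    : 2 0 2
ADD     : 2 2
NEG     : 2 -2
MUL     : -4
NEG     : 4
DUP     : 4 4
MOD     : 0
PUSH -2 : 0 -2
ADD     : -2
PUSH 12 : -2 12
DUP     : -2 12 12
SUB     : -2 0
ADD     : -2
PUSH 2  : -2 2
ADD     : 0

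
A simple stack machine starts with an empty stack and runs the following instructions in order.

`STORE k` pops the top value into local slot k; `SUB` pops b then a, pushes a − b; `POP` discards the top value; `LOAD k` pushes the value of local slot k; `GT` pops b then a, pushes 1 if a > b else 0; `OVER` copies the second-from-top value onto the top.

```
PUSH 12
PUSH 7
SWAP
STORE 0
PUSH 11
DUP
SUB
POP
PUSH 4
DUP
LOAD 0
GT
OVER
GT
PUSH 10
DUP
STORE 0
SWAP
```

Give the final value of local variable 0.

10

PUSH 12 -> 12
PUSH 7  -> 12 7
SWAP    -> 7 12
STORE 0 -> 7
PUSH 11 -> 7 11
DUP     -> 7 11 11
SUB     -> 7 0
POP     -> 7
PUSH 4  -> 7 4
DUP     -> 7 4 4
LOAD 0  -> 7 4 4 12
GT      -> 7 4 0
OVER    -> 7 4 0 4
GT      -> 7 4 0
PUSH 10 -> 7 4 0 10
DUP     -> 7 4 0 10 10
STORE 0 -> 7 4 0 10
SWAP    -> 7 4 10 0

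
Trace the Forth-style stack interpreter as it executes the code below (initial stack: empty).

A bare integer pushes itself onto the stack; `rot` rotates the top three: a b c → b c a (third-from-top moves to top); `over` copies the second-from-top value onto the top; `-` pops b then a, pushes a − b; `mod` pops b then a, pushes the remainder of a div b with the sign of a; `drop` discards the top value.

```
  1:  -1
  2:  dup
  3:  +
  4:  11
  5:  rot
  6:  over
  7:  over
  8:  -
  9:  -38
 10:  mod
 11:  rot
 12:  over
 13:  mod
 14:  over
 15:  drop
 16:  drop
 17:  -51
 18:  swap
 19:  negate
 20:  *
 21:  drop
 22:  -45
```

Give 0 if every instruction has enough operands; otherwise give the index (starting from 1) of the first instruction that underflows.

5

-1   -1
dup  -1 -1
+    -2
11   -2 11
rot  — needs 3 operands, stack has 2 → underflow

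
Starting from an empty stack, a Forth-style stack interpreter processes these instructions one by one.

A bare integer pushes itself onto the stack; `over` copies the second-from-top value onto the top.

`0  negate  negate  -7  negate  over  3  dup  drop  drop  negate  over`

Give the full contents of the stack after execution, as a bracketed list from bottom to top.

[0, 7, 0, 7]

0      → [0]
negate → [0]
negate → [0]
-7     → [0, -7]
negate → [0, 7]
over   → [0, 7, 0]
3      → [0, 7, 0, 3]
dup    → [0, 7, 0, 3, 3]
drop   → [0, 7, 0, 3]
drop   → [0, 7, 0]
negate → [0, 7, 0]
over   → [0, 7, 0, 7]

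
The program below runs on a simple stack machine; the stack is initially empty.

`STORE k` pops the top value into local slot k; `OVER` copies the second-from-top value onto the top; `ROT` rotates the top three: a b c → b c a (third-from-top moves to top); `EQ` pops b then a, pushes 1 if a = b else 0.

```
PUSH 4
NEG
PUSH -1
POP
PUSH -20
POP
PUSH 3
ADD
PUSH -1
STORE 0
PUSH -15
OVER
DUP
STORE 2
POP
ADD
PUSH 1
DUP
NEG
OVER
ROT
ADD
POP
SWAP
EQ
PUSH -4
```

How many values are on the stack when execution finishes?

2

PUSH 4   : 4
NEG      : -4
PUSH -1  : -4 -1
POP      : -4
PUSH -20 : -4 -20
POP      : -4
PUSH 3   : -4 3
ADD      : -1
PUSH -1  : -1 -1
STORE 0  : -1
PUSH -15 : -1 -15
OVER     : -1 -15 -1
DUP      : -1 -15 -1 -1
STORE 2  : -1 -15 -1
POP      : -1 -15
ADD      : -16
PUSH 1   : -16 1
DUP      : -16 1 1
NEG      : -16 1 -1
OVER     : -16 1 -1 1
ROT      : -16 -1 1 1
ADD      : -16 -1 2
POP      : -16 -1
SWAP     : -1 -16
EQ       : 0
PUSH -4  : 0 -4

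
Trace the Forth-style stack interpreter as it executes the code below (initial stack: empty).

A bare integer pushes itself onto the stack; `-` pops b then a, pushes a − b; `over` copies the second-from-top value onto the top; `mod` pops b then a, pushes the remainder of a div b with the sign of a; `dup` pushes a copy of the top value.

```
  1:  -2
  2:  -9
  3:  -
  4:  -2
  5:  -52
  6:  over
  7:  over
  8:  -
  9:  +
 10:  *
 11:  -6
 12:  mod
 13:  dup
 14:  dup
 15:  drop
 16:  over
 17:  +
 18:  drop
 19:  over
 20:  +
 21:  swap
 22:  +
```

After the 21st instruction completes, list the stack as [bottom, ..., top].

-2   : -2
-9   : -2 -9
-    : 7
-2   : 7 -2
-52  : 7 -2 -52
over : 7 -2 -52 -2
over : 7 -2 -52 -2 -52
-    : 7 -2 -52 50
+    : 7 -2 -2
*    : 7 4
-6   : 7 4 -6
mod  : 7 4
dup  : 7 4 4
dup  : 7 4 4 4
drop : 7 4 4
over : 7 4 4 4
+    : 7 4 8
drop : 7 4
over : 7 4 7
+    : 7 11
swap : 11 7

[11, 7]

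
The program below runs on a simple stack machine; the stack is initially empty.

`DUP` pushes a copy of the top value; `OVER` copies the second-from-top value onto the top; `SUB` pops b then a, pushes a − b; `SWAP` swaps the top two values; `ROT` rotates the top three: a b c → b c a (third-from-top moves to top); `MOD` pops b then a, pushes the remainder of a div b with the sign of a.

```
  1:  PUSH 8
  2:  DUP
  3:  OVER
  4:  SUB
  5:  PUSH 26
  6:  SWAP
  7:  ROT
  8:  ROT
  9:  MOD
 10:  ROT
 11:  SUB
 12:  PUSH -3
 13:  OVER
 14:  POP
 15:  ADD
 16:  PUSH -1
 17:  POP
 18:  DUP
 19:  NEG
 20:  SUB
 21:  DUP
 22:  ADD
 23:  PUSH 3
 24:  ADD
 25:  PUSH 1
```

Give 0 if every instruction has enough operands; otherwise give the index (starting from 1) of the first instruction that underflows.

10

PUSH 8  : 8
DUP     : 8 8
OVER    : 8 8 8
SUB     : 8 0
PUSH 26 : 8 0 26
SWAP    : 8 26 0
ROT     : 26 0 8
ROT     : 0 8 26
MOD     : 0 8
ROT  — needs 3 operands, stack has 2 → underflow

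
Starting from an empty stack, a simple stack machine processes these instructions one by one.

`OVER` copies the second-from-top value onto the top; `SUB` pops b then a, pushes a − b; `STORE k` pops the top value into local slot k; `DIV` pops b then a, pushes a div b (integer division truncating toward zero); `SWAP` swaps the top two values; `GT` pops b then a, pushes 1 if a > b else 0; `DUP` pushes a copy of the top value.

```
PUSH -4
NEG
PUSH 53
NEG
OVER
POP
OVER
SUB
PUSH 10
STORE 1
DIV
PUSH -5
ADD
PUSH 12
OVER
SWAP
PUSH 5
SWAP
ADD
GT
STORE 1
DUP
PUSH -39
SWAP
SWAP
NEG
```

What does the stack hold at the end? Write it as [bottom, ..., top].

PUSH -4   -4
NEG       4
PUSH 53   4 53
NEG       4 -53
OVER      4 -53 4
POP       4 -53
OVER      4 -53 4
SUB       4 -57
PUSH 10   4 -57 10
STORE 1   4 -57
DIV       0
PUSH -5   0 -5
ADD       -5
PUSH 12   -5 12
OVER      -5 12 -5
SWAP      -5 -5 12
PUSH 5    -5 -5 12 5
SWAP      -5 -5 5 12
ADD       -5 -5 17
GT        -5 0
STORE 1   -5
DUP       -5 -5
PUSH -39  -5 -5 -39
SWAP      -5 -39 -5
SWAP      -5 -5 -39
NEG       -5 -5 39

[-5, -5, 39]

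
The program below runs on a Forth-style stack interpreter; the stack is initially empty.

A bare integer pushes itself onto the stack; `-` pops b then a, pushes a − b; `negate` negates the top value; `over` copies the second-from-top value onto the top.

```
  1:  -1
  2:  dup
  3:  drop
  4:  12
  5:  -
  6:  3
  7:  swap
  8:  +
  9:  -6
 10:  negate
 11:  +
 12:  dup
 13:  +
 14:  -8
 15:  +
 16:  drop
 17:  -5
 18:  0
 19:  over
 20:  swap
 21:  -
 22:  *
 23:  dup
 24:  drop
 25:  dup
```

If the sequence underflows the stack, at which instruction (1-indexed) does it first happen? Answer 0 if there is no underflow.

-1     : [-1]
dup    : [-1, -1]
drop   : [-1]
12     : [-1, 12]
-      : [-13]
3      : [-13, 3]
swap   : [3, -13]
+      : [-10]
-6     : [-10, -6]
negate : [-10, 6]
+      : [-4]
dup    : [-4, -4]
+      : [-8]
-8     : [-8, -8]
+      : [-16]
drop   : []
-5     : [-5]
0      : [-5, 0]
over   : [-5, 0, -5]
swap   : [-5, -5, 0]
-      : [-5, -5]
*      : [25]
dup    : [25, 25]
drop   : [25]
dup    : [25, 25]

0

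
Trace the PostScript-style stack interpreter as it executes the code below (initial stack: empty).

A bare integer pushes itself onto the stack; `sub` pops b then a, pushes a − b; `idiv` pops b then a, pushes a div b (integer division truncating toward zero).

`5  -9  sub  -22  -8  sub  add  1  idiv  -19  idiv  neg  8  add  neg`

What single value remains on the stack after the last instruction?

5    : 5
-9   : 5 -9
sub  : 14
-22  : 14 -22
-8   : 14 -22 -8
sub  : 14 -14
add  : 0
1    : 0 1
idiv : 0
-19  : 0 -19
idiv : 0
neg  : 0
8    : 0 8
add  : 8
neg  : -8

-8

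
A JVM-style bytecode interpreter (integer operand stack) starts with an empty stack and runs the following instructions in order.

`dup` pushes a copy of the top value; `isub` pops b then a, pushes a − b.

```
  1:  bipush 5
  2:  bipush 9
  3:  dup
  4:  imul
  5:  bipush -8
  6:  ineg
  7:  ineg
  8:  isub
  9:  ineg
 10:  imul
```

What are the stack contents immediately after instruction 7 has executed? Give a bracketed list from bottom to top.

bipush 5  -> [5]
bipush 9  -> [5, 9]
dup       -> [5, 9, 9]
imul      -> [5, 81]
bipush -8 -> [5, 81, -8]
ineg      -> [5, 81, 8]
ineg      -> [5, 81, -8]

[5, 81, -8]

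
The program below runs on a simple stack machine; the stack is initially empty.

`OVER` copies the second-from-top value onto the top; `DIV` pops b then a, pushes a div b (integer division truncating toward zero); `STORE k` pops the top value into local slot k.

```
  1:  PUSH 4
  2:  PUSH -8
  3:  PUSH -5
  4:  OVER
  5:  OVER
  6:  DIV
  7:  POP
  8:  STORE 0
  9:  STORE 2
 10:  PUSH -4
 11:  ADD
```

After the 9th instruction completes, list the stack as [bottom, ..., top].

[4]

PUSH 4  -> [4]
PUSH -8 -> [4, -8]
PUSH -5 -> [4, -8, -5]
OVER    -> [4, -8, -5, -8]
OVER    -> [4, -8, -5, -8, -5]
DIV     -> [4, -8, -5, 1]
POP     -> [4, -8, -5]
STORE 0 -> [4, -8]
STORE 2 -> [4]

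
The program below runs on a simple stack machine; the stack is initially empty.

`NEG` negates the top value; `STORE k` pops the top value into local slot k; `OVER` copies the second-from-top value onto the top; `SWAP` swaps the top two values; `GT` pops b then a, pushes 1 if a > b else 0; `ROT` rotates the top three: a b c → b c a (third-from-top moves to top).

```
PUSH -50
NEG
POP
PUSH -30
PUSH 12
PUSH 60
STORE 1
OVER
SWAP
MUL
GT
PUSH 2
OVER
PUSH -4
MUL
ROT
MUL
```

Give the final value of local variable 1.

PUSH -50 → -50
NEG      → 50
POP      → (empty)
PUSH -30 → -30
PUSH 12  → -30 12
PUSH 60  → -30 12 60
STORE 1  → -30 12
OVER     → -30 12 -30
SWAP     → -30 -30 12
MUL      → -30 -360
GT       → 1
PUSH 2   → 1 2
OVER     → 1 2 1
PUSH -4  → 1 2 1 -4
MUL      → 1 2 -4
ROT      → 2 -4 1
MUL      → 2 -4

60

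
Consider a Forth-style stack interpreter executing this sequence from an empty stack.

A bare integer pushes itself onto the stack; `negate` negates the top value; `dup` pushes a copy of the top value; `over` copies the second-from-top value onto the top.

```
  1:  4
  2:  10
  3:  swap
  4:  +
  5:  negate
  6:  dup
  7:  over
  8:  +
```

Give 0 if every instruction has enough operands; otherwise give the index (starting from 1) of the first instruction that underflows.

0

4      → [4]
10     → [4, 10]
swap   → [10, 4]
+      → [14]
negate → [-14]
dup    → [-14, -14]
over   → [-14, -14, -14]
+      → [-14, -28]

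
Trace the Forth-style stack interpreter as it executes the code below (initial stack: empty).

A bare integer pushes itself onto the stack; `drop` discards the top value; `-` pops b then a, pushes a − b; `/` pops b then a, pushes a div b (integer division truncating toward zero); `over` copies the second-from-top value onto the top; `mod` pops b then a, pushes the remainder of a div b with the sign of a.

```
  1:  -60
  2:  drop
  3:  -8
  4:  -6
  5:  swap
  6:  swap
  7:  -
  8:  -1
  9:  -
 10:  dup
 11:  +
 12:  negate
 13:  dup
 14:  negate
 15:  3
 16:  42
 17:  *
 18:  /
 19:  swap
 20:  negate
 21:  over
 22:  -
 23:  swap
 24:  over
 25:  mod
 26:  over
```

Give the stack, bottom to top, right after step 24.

[-2, 0, -2]

-60    : -60
drop   : (empty)
-8     : -8
-6     : -8 -6
swap   : -6 -8
swap   : -8 -6
-      : -2
-1     : -2 -1
-      : -1
dup    : -1 -1
+      : -2
negate : 2
dup    : 2 2
negate : 2 -2
3      : 2 -2 3
42     : 2 -2 3 42
*      : 2 -2 126
/      : 2 0
swap   : 0 2
negate : 0 -2
over   : 0 -2 0
-      : 0 -2
swap   : -2 0
over   : -2 0 -2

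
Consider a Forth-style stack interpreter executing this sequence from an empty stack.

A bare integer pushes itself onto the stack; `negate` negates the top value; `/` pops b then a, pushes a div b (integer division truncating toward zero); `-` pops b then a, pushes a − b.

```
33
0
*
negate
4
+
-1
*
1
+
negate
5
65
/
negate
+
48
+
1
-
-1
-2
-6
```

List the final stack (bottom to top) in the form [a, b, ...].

[50, -1, -2, -6]

33      [33]
0       [33, 0]
*       [0]
negate  [0]
4       [0, 4]
+       [4]
-1      [4, -1]
*       [-4]
1       [-4, 1]
+       [-3]
negate  [3]
5       [3, 5]
65      [3, 5, 65]
/       [3, 0]
negate  [3, 0]
+       [3]
48      [3, 48]
+       [51]
1       [51, 1]
-       [50]
-1      [50, -1]
-2      [50, -1, -2]
-6      [50, -1, -2, -6]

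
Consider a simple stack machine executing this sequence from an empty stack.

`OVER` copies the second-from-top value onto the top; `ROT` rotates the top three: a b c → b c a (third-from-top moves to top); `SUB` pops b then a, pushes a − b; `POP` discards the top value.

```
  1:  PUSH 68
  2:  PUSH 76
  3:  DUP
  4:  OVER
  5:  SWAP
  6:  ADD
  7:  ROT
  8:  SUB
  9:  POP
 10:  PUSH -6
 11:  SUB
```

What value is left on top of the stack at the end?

PUSH 68 : 68
PUSH 76 : 68 76
DUP     : 68 76 76
OVER    : 68 76 76 76
SWAP    : 68 76 76 76
ADD     : 68 76 152
ROT     : 76 152 68
SUB     : 76 84
POP     : 76
PUSH -6 : 76 -6
SUB     : 82

82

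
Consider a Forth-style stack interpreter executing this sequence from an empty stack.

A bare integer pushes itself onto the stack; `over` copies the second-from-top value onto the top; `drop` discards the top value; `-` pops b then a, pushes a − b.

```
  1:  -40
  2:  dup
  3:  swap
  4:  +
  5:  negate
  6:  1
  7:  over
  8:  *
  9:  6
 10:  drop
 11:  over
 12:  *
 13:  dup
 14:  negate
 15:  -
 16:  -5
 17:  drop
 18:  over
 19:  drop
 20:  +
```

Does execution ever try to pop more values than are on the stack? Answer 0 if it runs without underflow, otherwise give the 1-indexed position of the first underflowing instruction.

-40    -> [-40]
dup    -> [-40, -40]
swap   -> [-40, -40]
+      -> [-80]
negate -> [80]
1      -> [80, 1]
over   -> [80, 1, 80]
*      -> [80, 80]
6      -> [80, 80, 6]
drop   -> [80, 80]
over   -> [80, 80, 80]
*      -> [80, 6400]
dup    -> [80, 6400, 6400]
negate -> [80, 6400, -6400]
-      -> [80, 12800]
-5     -> [80, 12800, -5]
drop   -> [80, 12800]
over   -> [80, 12800, 80]
drop   -> [80, 12800]
+      -> [12880]

0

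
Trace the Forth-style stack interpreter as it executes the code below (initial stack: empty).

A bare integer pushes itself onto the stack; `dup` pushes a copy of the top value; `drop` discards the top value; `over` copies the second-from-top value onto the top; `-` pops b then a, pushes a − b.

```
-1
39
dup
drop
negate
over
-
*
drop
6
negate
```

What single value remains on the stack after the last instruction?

-6

-1      -1
39      -1 39
dup     -1 39 39
drop    -1 39
negate  -1 -39
over    -1 -39 -1
-       -1 -38
*       38
drop    (empty)
6       6
negate  -6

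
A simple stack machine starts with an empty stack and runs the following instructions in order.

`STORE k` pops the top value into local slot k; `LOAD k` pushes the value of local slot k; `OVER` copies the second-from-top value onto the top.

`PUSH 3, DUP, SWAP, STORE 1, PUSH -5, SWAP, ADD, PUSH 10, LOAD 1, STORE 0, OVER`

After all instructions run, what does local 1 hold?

PUSH 3  -> [3]
DUP     -> [3, 3]
SWAP    -> [3, 3]
STORE 1 -> [3]
PUSH -5 -> [3, -5]
SWAP    -> [-5, 3]
ADD     -> [-2]
PUSH 10 -> [-2, 10]
LOAD 1  -> [-2, 10, 3]
STORE 0 -> [-2, 10]
OVER    -> [-2, 10, -2]

3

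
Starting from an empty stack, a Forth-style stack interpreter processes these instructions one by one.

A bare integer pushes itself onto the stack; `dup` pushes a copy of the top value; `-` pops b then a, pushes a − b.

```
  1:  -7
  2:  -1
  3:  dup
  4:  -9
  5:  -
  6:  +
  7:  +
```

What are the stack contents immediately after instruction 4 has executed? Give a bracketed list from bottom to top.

-7  -> [-7]
-1  -> [-7, -1]
dup -> [-7, -1, -1]
-9  -> [-7, -1, -1, -9]

[-7, -1, -1, -9]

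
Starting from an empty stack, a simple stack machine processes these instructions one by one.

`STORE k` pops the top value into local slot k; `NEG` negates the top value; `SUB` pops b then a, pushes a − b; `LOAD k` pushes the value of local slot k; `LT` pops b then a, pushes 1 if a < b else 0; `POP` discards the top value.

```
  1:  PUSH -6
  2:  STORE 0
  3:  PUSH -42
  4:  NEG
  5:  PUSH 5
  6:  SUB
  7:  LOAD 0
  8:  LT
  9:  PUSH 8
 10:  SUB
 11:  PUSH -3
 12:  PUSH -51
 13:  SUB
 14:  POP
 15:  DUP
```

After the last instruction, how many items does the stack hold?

PUSH -6   [-6]
STORE 0   []
PUSH -42  [-42]
NEG       [42]
PUSH 5    [42, 5]
SUB       [37]
LOAD 0    [37, -6]
LT        [0]
PUSH 8    [0, 8]
SUB       [-8]
PUSH -3   [-8, -3]
PUSH -51  [-8, -3, -51]
SUB       [-8, 48]
POP       [-8]
DUP       [-8, -8]

2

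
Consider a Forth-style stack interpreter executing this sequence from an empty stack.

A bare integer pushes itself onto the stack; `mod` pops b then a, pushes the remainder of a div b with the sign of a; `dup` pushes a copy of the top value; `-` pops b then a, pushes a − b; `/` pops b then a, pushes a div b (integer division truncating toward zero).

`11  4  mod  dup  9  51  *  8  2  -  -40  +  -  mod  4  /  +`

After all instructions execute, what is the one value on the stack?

11   11
4    11 4
mod  3
dup  3 3
9    3 3 9
51   3 3 9 51
*    3 3 459
8    3 3 459 8
2    3 3 459 8 2
-    3 3 459 6
-40  3 3 459 6 -40
+    3 3 459 -34
-    3 3 493
mod  3 3
4    3 3 4
/    3 0
+    3

3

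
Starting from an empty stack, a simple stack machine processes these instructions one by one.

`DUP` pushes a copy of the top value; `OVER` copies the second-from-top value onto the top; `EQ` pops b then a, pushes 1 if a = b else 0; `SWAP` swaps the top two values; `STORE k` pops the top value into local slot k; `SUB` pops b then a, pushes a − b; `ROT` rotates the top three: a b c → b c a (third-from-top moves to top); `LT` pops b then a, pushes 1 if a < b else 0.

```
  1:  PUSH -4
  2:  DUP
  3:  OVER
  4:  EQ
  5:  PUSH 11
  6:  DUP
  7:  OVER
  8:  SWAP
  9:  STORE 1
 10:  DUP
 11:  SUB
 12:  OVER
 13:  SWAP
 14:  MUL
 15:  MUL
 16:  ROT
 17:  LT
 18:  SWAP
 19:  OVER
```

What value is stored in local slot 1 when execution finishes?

PUSH -4 : [-4]
DUP     : [-4, -4]
OVER    : [-4, -4, -4]
EQ      : [-4, 1]
PUSH 11 : [-4, 1, 11]
DUP     : [-4, 1, 11, 11]
OVER    : [-4, 1, 11, 11, 11]
SWAP    : [-4, 1, 11, 11, 11]
STORE 1 : [-4, 1, 11, 11]
DUP     : [-4, 1, 11, 11, 11]
SUB     : [-4, 1, 11, 0]
OVER    : [-4, 1, 11, 0, 11]
SWAP    : [-4, 1, 11, 11, 0]
MUL     : [-4, 1, 11, 0]
MUL     : [-4, 1, 0]
ROT     : [1, 0, -4]
LT      : [1, 0]
SWAP    : [0, 1]
OVER    : [0, 1, 0]

11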